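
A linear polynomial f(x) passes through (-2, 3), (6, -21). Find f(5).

-18

Write f(x) = ax + b. Substituting each data point gives a linear system:
  -2a + b = 3
  6a + b = -21
Solving the system yields a = -3, b = -3.
So f(x) = -3x - 3.
Then f(5) = -18.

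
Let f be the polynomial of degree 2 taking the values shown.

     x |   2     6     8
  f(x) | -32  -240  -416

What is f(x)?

f(x) = -6x^2 - 4x

Write f(x) = ax^2 + bx + c. Substituting each data point gives a linear system:
  4a + 2b + c = -32
  36a + 6b + c = -240
  64a + 8b + c = -416
Solving the system yields a = -6, b = -4, c = 0.
So f(x) = -6x^2 - 4x.
Check: f(6) = -240. ✓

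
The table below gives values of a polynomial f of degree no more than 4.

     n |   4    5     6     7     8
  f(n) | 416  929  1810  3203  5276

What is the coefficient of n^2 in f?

3

Write f(n) = an^4 + bn^3 + cn^2 + dn + e. Substituting each data point gives a linear system:
  256a + 64b + 16c + 4d + e = 416
  625a + 125b + 25c + 5d + e = 929
  1296a + 216b + 36c + 6d + e = 1810
  2401a + 343b + 49c + 7d + e = 3203
  4096a + 512b + 64c + 8d + e = 5276
Solving the system yields a = 1, b = 2, c = 3, d = -5, e = 4.
So f(n) = n^4 + 2n^3 + 3n^2 - 5n + 4.
The coefficient of n^2 is 3.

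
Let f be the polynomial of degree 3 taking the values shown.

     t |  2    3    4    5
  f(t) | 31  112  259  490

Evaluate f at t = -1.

Write f(t) = at^3 + bt^2 + ct + d. Substituting each data point gives a linear system:
  8a + 4b + 2c + d = 31
  27a + 9b + 3c + d = 112
  64a + 16b + 4c + d = 259
  125a + 25b + 5c + d = 490
Solving the system yields a = 3, b = 6, c = -6, d = -5.
So f(t) = 3t³ + 6t² - 6t - 5.
Then f(-1) = 4.

4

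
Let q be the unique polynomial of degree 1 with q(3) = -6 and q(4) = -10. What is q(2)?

Write q(x) = ax + b. Substituting each data point gives a linear system:
  3a + b = -6
  4a + b = -10
Solving the system yields a = -4, b = 6.
So q(x) = -4x + 6.
Then q(2) = -2.

-2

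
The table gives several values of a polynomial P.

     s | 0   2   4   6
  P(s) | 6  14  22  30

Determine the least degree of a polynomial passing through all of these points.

Forward differences of the values at s = 0, 2, 4, 6:
  P  : 6  14  22  30
  Δ  : 8  8  8
  Δ^2: 0  0
  Δ^3: 0
The first differences are constant (8) and nonzero, while all higher differences vanish, so the minimal degree is 1.

1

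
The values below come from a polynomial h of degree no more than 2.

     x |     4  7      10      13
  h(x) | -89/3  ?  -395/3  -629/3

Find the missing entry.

On equispaced nodes a degree-2 polynomial has vanishing third forward difference, so
  - h(4) + 3·h(7) - 3·h(10) + h(13) = 0.
Substituting the known values and solving for h(7):
  3·h(7) = -215
  h(7) = -215/3.

-215/3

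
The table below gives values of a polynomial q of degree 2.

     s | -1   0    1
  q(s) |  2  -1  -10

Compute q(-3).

-10

Using the Lagrange interpolation formula with nodes -1, 0, 1:
  L_0(s) = s(s - 1) / 2
  L_1(s) = (s + 1)(s - 1) / -1
  L_2(s) = (s + 1)s / 2
Then q(s) = 2·L_0(s) - 1·L_1(s) - 10·L_2(s).
Expanding and collecting terms gives q(s) = -3s² - 6s - 1.
Evaluating at s = -3: q(-3) = -10.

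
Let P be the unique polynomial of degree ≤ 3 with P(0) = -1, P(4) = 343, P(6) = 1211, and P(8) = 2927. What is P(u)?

P(u) = 6u^3 - 2u^2 - 2u - 1

Write P(u) = au^3 + bu^2 + cu + d. Substituting each data point gives a linear system:
  d = -1
  64a + 16b + 4c + d = 343
  216a + 36b + 6c + d = 1211
  512a + 64b + 8c + d = 2927
Solving the system yields a = 6, b = -2, c = -2, d = -1.
So P(u) = 6u^3 - 2u^2 - 2u - 1.
Check: P(6) = 1211. ✓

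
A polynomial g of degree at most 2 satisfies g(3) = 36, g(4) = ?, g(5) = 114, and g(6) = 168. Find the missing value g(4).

70

The 3 known points determine the degree-2 polynomial uniquely.
Write g(s) = as^2 + bs + c. Substituting each data point gives a linear system:
  9a + 3b + c = 36
  25a + 5b + c = 114
  36a + 6b + c = 168
Solving the system yields a = 5, b = -1, c = -6.
So g(s) = 5s² - s - 6.
Then g(4) = 70.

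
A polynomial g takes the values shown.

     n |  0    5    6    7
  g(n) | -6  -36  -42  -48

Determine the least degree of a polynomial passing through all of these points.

Divided differences on the nodes 0, 5, 6, 7:
  order 0: -6  -36  -42  -48
  order 1: -6  -6  -6
  order 2: 0  0
  order 3: 0
The order-1 divided differences are all -6 (nonzero) and every higher order vanishes, so the data lies on a polynomial of degree exactly 1.

1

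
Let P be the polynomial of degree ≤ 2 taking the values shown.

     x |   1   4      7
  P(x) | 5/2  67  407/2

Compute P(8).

Using the Lagrange interpolation formula with nodes 1, 4, 7:
  L_0(x) = (x - 4)(x - 7) / 18
  L_1(x) = (x - 1)(x - 7) / -9
  L_2(x) = (x - 1)(x - 4) / 18
Then P(x) = 5/2·L_0(x) + 67·L_1(x) + 407/2·L_2(x).
Expanding and collecting terms gives P(x) = 4x^2 + (3/2)x - 3.
Evaluating at x = 8: P(8) = 265.

265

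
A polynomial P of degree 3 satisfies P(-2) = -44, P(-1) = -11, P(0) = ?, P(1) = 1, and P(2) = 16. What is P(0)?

-2

The 4 known points determine the degree-3 polynomial uniquely.
Write P(u) = au^3 + bu^2 + cu + d. Substituting each data point gives a linear system:
  -8a + 4b - 2c + d = -44
  -a + b - c + d = -11
  a + b + c + d = 1
  8a + 4b + 2c + d = 16
Solving the system yields a = 3, b = -3, c = 3, d = -2.
So P(u) = 3u^3 - 3u^2 + 3u - 2.
Then P(0) = -2.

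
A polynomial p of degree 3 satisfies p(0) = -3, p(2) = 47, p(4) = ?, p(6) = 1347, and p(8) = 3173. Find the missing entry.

401

On equispaced nodes a degree-3 polynomial has vanishing fourth forward difference, so
  p(0) - 4·p(2) + 6·p(4) - 4·p(6) + p(8) = 0.
Substituting the known values and solving for p(4):
  6·p(4) = 2406
  p(4) = 401.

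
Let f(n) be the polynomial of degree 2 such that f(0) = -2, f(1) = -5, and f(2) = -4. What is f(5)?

23

Using the Lagrange interpolation formula with nodes 0, 1, 2:
  L_0(n) = (n - 1)(n - 2) / 2
  L_1(n) = n(n - 2) / -1
  L_2(n) = n(n - 1) / 2
Then f(n) = -2·L_0(n) - 5·L_1(n) - 4·L_2(n).
Expanding and collecting terms gives f(n) = 2n^2 - 5n - 2.
Evaluating at n = 5: f(5) = 23.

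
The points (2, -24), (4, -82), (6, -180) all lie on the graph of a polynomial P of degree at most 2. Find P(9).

Write P(x) = ax^2 + bx + c. Substituting each data point gives a linear system:
  4a + 2b + c = -24
  16a + 4b + c = -82
  36a + 6b + c = -180
Solving the system yields a = -5, b = 1, c = -6.
So P(x) = -5x^2 + x - 6.
Then P(9) = -402.

-402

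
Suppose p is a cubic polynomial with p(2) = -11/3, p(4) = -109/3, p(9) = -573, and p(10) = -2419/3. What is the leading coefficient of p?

Write p(s) = as^3 + bs^2 + cs + d. Substituting each data point gives a linear system:
  8a + 4b + 2c + d = -11/3
  64a + 16b + 4c + d = -109/3
  729a + 81b + 9c + d = -573
  1000a + 100b + 10c + d = -2419/3
Solving the system yields a = -1, b = 2, c = -1/3, d = -3.
So p(s) = -s^3 + 2s^2 - (1/3)s - 3.
The leading coefficient is -1.

-1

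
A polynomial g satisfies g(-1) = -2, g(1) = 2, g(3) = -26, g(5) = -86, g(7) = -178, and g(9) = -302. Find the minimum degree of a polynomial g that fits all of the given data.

2

Forward differences of the values at x = -1, 1, 3, 5, 7, 9:
  g  : -2  2  -26  -86  -178  -302
  Δ  : 4  -28  -60  -92  -124
  Δ^2: -32  -32  -32  -32
  Δ^3: 0  0  0
  Δ^4: 0  0
  Δ^5: 0
The second differences are constant (-32) and nonzero, while all higher differences vanish, so the minimal degree is 2.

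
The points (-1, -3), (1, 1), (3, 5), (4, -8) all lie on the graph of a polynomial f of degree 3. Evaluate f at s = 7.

Write f(s) = as^3 + bs^2 + cs + d. Substituting each data point gives a linear system:
  -a + b - c + d = -3
  a + b + c + d = 1
  27a + 9b + 3c + d = 5
  64a + 16b + 4c + d = -8
Solving the system yields a = -1, b = 3, c = 3, d = -4.
So f(s) = -s^3 + 3s^2 + 3s - 4.
Then f(7) = -179.

-179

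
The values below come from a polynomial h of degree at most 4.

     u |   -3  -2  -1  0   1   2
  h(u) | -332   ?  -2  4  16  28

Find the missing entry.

On equispaced nodes a degree-4 polynomial has vanishing fifth forward difference, so
  - h(-3) + 5·h(-2) - 10·h(-1) + 10·h(0) - 5·h(1) + h(2) = 0.
Substituting the known values and solving for h(-2):
  5·h(-2) = -340
  h(-2) = -68.

-68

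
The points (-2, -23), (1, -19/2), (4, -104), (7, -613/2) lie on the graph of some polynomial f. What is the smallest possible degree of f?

Forward differences of the values at n = -2, 1, 4, 7:
  f  : -23  -19/2  -104  -613/2
  Δ  : 27/2  -189/2  -405/2
  Δ^2: -108  -108
  Δ^3: 0
The second differences are constant (-108) and nonzero, while all higher differences vanish, so the minimal degree is 2.

2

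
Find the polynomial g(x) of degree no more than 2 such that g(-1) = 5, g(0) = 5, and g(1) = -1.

g(x) = -3x^2 - 3x + 5

Write g(x) = ax^2 + bx + c. Substituting each data point gives a linear system:
  a - b + c = 5
  c = 5
  a + b + c = -1
Solving the system yields a = -3, b = -3, c = 5.
So g(x) = -3x² - 3x + 5.
Check: g(0) = 5. ✓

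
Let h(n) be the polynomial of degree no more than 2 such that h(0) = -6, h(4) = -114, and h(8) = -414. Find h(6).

Using the Lagrange interpolation formula with nodes 0, 4, 8:
  L_0(n) = (n - 4)(n - 8) / 32
  L_1(n) = n(n - 8) / -16
  L_2(n) = n(n - 4) / 32
Then h(n) = -6·L_0(n) - 114·L_1(n) - 414·L_2(n).
Expanding and collecting terms gives h(n) = -6n^2 - 3n - 6.
Evaluating at n = 6: h(6) = -240.

-240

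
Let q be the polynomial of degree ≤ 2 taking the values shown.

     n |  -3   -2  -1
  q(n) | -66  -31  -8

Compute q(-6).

-243

Using the Lagrange interpolation formula with nodes -3, -2, -1:
  L_0(n) = (n + 2)(n + 1) / 2
  L_1(n) = (n + 3)(n + 1) / -1
  L_2(n) = (n + 3)(n + 2) / 2
Then q(n) = -66·L_0(n) - 31·L_1(n) - 8·L_2(n).
Expanding and collecting terms gives q(n) = -6n² + 5n + 3.
Evaluating at n = -6: q(-6) = -243.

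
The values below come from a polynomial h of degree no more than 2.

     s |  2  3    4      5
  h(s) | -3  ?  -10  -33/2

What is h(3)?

-11/2

On equispaced nodes a degree-2 polynomial has vanishing third forward difference, so
  - h(2) + 3·h(3) - 3·h(4) + h(5) = 0.
Substituting the known values and solving for h(3):
  3·h(3) = -33/2
  h(3) = -11/2.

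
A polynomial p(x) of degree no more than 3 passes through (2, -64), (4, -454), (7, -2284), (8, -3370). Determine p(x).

Using the Lagrange interpolation formula with nodes 2, 4, 7, 8:
  L_0(x) = (x - 4)(x - 7)(x - 8) / -60
  L_1(x) = (x - 2)(x - 7)(x - 8) / 24
  L_2(x) = (x - 2)(x - 4)(x - 8) / -15
  L_3(x) = (x - 2)(x - 4)(x - 7) / 24
Then p(x) = -64·L_0(x) - 454·L_1(x) - 2284·L_2(x) - 3370·L_3(x).
Expanding and collecting terms gives p(x) = -6x^3 - 5x^2 + 3x - 2.
Check: p(8) = -3370. ✓

p(x) = -6x^3 - 5x^2 + 3x - 2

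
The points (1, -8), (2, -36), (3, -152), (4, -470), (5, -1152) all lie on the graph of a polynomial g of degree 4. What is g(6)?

Write g(t) = at^4 + bt^3 + ct^2 + dt + e. Substituting each data point gives a linear system:
  a + b + c + d + e = -8
  16a + 8b + 4c + 2d + e = -36
  81a + 27b + 9c + 3d + e = -152
  256a + 64b + 16c + 4d + e = -470
  625a + 125b + 25c + 5d + e = -1152
Solving the system yields a = -2, b = 1, c = 0, d = -5, e = -2.
So g(t) = -2t⁴ + t³ - 5t - 2.
Then g(6) = -2408.

-2408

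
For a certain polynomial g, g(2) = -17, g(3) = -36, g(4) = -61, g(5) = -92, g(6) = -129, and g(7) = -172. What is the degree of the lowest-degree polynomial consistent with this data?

2

Forward differences of the values at t = 2, 3, 4, 5, 6, 7:
  g  : -17  -36  -61  -92  -129  -172
  Δ  : -19  -25  -31  -37  -43
  Δ^2: -6  -6  -6  -6
  Δ^3: 0  0  0
  Δ^4: 0  0
  Δ^5: 0
The second differences are constant (-6) and nonzero, while all higher differences vanish, so the minimal degree is 2.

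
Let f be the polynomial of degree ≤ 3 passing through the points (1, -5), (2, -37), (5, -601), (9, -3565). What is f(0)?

Using the Lagrange interpolation formula with nodes 1, 2, 5, 9:
  L_0(n) = (n - 2)(n - 5)(n - 9) / -32
  L_1(n) = (n - 1)(n - 5)(n - 9) / 21
  L_2(n) = (n - 1)(n - 2)(n - 9) / -48
  L_3(n) = (n - 1)(n - 2)(n - 5) / 224
Then f(n) = -5·L_0(n) - 37·L_1(n) - 601·L_2(n) - 3565·L_3(n).
Expanding and collecting terms gives f(n) = -5n^3 + n^2 - 1.
Evaluating at n = 0: f(0) = -1.

-1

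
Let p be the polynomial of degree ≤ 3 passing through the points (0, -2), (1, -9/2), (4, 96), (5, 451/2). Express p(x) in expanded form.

p(x) = 3x^3 - 6x^2 + (1/2)x - 2

Using the Lagrange interpolation formula with nodes 0, 1, 4, 5:
  L_0(x) = (x - 1)(x - 4)(x - 5) / -20
  L_1(x) = x(x - 4)(x - 5) / 12
  L_2(x) = x(x - 1)(x - 5) / -12
  L_3(x) = x(x - 1)(x - 4) / 20
Then p(x) = -2·L_0(x) - 9/2·L_1(x) + 96·L_2(x) + 451/2·L_3(x).
Expanding and collecting terms gives p(x) = 3x^3 - 6x^2 + (1/2)x - 2.
Check: p(0) = -2. ✓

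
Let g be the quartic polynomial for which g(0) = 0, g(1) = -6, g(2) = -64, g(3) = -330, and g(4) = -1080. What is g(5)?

-2710

Using the Lagrange interpolation formula with nodes 0, 1, 2, 3, 4:
  L_0(s) = (s - 1)(s - 2)(s - 3)(s - 4) / 24
  L_1(s) = s(s - 2)(s - 3)(s - 4) / -6
  L_2(s) = s(s - 1)(s - 3)(s - 4) / 4
  L_3(s) = s(s - 1)(s - 2)(s - 4) / -6
  L_4(s) = s(s - 1)(s - 2)(s - 3) / 24
Then g(s) = 0·L_0(s) - 6·L_1(s) - 64·L_2(s) - 330·L_3(s) - 1080·L_4(s).
Expanding and collecting terms gives g(s) = -5s^4 + 4s^3 - 3s^2 - 2s.
Evaluating at s = 5: g(5) = -2710.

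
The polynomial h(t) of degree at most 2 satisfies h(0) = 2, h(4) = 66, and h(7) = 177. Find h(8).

Using the Lagrange interpolation formula with nodes 0, 4, 7:
  L_0(t) = (t - 4)(t - 7) / 28
  L_1(t) = t(t - 7) / -12
  L_2(t) = t(t - 4) / 21
Then h(t) = 2·L_0(t) + 66·L_1(t) + 177·L_2(t).
Expanding and collecting terms gives h(t) = 3t^2 + 4t + 2.
Evaluating at t = 8: h(8) = 226.

226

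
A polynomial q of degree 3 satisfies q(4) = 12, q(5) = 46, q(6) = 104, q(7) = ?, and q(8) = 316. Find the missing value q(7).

192

The 4 known points determine the degree-3 polynomial uniquely.
Write q(s) = as^3 + bs^2 + cs + d. Substituting each data point gives a linear system:
  64a + 16b + 4c + d = 12
  125a + 25b + 5c + d = 46
  216a + 36b + 6c + d = 104
  512a + 64b + 8c + d = 316
Solving the system yields a = 1, b = -3, c = 0, d = -4.
So q(s) = s^3 - 3s^2 - 4.
Then q(7) = 192.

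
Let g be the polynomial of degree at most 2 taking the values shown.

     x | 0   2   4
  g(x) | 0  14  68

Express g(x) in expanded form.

g(x) = 5x^2 - 3x

Write g(x) = ax^2 + bx + c. Substituting each data point gives a linear system:
  c = 0
  4a + 2b + c = 14
  16a + 4b + c = 68
Solving the system yields a = 5, b = -3, c = 0.
So g(x) = 5x² - 3x.
Check: g(0) = 0. ✓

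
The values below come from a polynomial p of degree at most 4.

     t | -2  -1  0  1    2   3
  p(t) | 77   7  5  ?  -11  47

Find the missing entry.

On equispaced nodes a degree-4 polynomial has vanishing fifth forward difference, so
  - p(-2) + 5·p(-1) - 10·p(0) + 10·p(1) - 5·p(2) + p(3) = 0.
Substituting the known values and solving for p(1):
  10·p(1) = -10
  p(1) = -1.

-1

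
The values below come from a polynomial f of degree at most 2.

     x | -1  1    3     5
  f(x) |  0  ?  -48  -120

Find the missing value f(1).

-8

On equispaced nodes a degree-2 polynomial has vanishing third forward difference, so
  - f(-1) + 3·f(1) - 3·f(3) + f(5) = 0.
Substituting the known values and solving for f(1):
  3·f(1) = -24
  f(1) = -8.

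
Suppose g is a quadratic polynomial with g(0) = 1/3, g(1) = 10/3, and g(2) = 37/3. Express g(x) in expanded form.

Write g(x) = ax^2 + bx + c. Substituting each data point gives a linear system:
  c = 1/3
  a + b + c = 10/3
  4a + 2b + c = 37/3
Solving the system yields a = 3, b = 0, c = 1/3.
So g(x) = 3x^2 + 1/3.
Check: g(0) = 1/3. ✓

g(x) = 3x^2 + 1/3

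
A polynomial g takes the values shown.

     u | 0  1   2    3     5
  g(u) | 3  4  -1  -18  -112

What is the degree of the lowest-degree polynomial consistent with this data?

Divided differences on the nodes 0, 1, 2, 3, 5:
  order 0: 3  4  -1  -18  -112
  order 1: 1  -5  -17  -47
  order 2: -3  -6  -10
  order 3: -1  -1
  order 4: 0
The order-3 divided differences are all -1 (nonzero) and every higher order vanishes, so the data lies on a polynomial of degree exactly 3.

3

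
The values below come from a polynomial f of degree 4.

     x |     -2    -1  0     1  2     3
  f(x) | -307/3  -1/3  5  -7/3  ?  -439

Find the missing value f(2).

-247/3

The 5 known points determine the degree-4 polynomial uniquely.
Write f(x) = ax^4 + bx^3 + cx^2 + dx + e. Substituting each data point gives a linear system:
  16a - 8b + 4c - 2d + e = -307/3
  a - b + c - d + e = -1/3
  e = 5
  a + b + c + d + e = -7/3
  81a + 27b + 9c + 3d + e = -439
Solving the system yields a = -6, b = 2, c = -1/3, d = -3, e = 5.
So f(x) = -6x^4 + 2x^3 - (1/3)x^2 - 3x + 5.
Then f(2) = -247/3.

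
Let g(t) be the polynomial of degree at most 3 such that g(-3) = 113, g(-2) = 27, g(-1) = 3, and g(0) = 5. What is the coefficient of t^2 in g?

Write g(t) = at^3 + bt^2 + ct + d. Substituting each data point gives a linear system:
  -27a + 9b - 3c + d = 113
  -8a + 4b - 2c + d = 27
  -a + b - c + d = 3
  d = 5
Solving the system yields a = -6, b = -5, c = 3, d = 5.
So g(t) = -6t^3 - 5t^2 + 3t + 5.
The coefficient of t^2 is -5.

-5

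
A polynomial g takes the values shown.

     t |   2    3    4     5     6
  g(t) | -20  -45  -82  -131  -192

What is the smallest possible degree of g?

2

Forward differences of the values at t = 2, 3, 4, 5, 6:
  g  : -20  -45  -82  -131  -192
  Δ  : -25  -37  -49  -61
  Δ^2: -12  -12  -12
  Δ^3: 0  0
  Δ^4: 0
The second differences are constant (-12) and nonzero, while all higher differences vanish, so the minimal degree is 2.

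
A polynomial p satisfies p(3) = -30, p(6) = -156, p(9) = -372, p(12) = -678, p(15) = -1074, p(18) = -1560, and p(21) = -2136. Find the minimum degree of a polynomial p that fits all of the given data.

Forward differences of the values at s = 3, 6, 9, 12, 15, 18, 21:
  p  : -30  -156  -372  -678  -1074  -1560  -2136
  Δ  : -126  -216  -306  -396  -486  -576
  Δ^2: -90  -90  -90  -90  -90
  Δ^3: 0  0  0  0
  Δ^4: 0  0  0
  Δ^5: 0  0
  Δ^6: 0
The second differences are constant (-90) and nonzero, while all higher differences vanish, so the minimal degree is 2.

2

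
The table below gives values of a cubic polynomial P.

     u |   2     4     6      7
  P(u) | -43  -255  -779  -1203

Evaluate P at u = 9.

-2465

Write P(u) = au^3 + bu^2 + cu + d. Substituting each data point gives a linear system:
  8a + 4b + 2c + d = -43
  64a + 16b + 4c + d = -255
  216a + 36b + 6c + d = -779
  343a + 49b + 7c + d = -1203
Solving the system yields a = -3, b = -3, c = -4, d = 1.
So P(u) = -3u^3 - 3u^2 - 4u + 1.
Then P(9) = -2465.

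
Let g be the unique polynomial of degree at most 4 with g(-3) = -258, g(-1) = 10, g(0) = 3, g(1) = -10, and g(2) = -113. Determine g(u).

Using the Lagrange interpolation formula with nodes -3, -1, 0, 1, 2:
  L_0(u) = (u + 1)u(u - 1)(u - 2) / 120
  L_1(u) = (u + 3)u(u - 1)(u - 2) / -12
  L_2(u) = (u + 3)(u + 1)(u - 1)(u - 2) / 6
  L_3(u) = (u + 3)(u + 1)u(u - 2) / -8
  L_4(u) = (u + 3)(u + 1)u(u - 1) / 30
Then g(u) = -258·L_0(u) + 10·L_1(u) + 3·L_2(u) - 10·L_3(u) - 113·L_4(u).
Expanding and collecting terms gives g(u) = -5u^4 - 4u^3 + 2u^2 - 6u + 3.
Check: g(-3) = -258. ✓

g(u) = -5u^4 - 4u^3 + 2u^2 - 6u + 3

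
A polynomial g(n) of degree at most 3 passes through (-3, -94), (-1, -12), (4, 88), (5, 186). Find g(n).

Using the Lagrange interpolation formula with nodes -3, -1, 4, 5:
  L_0(n) = (n + 1)(n - 4)(n - 5) / -112
  L_1(n) = (n + 3)(n - 4)(n - 5) / 60
  L_2(n) = (n + 3)(n + 1)(n - 5) / -35
  L_3(n) = (n + 3)(n + 1)(n - 4) / 48
Then g(n) = -94·L_0(n) - 12·L_1(n) + 88·L_2(n) + 186·L_3(n).
Expanding and collecting terms gives g(n) = 2n^3 - 3n^2 + 3n - 4.
Check: g(-3) = -94. ✓

g(n) = 2n^3 - 3n^2 + 3n - 4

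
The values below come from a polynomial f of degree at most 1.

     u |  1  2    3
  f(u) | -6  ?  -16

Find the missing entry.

-11

On equispaced nodes a degree-1 polynomial has vanishing second forward difference, so
  f(1) - 2·f(2) + f(3) = 0.
Substituting the known values and solving for f(2):
  -2·f(2) = 22
  f(2) = -11.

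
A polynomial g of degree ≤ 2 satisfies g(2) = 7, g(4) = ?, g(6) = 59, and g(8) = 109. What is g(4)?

25

On equispaced nodes a degree-2 polynomial has vanishing third forward difference, so
  - g(2) + 3·g(4) - 3·g(6) + g(8) = 0.
Substituting the known values and solving for g(4):
  3·g(4) = 75
  g(4) = 25.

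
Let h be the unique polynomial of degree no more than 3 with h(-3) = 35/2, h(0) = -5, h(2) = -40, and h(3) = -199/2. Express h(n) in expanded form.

h(n) = -2n^3 - 4n^2 - (3/2)n - 5

Write h(n) = an^3 + bn^2 + cn + d. Substituting each data point gives a linear system:
  -27a + 9b - 3c + d = 35/2
  d = -5
  8a + 4b + 2c + d = -40
  27a + 9b + 3c + d = -199/2
Solving the system yields a = -2, b = -4, c = -3/2, d = -5.
So h(n) = -2n^3 - 4n^2 - (3/2)n - 5.
Check: h(2) = -40. ✓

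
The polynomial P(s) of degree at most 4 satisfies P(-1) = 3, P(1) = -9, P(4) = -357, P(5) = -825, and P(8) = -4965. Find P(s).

Write P(s) = as^4 + bs^3 + cs^2 + ds + e. Substituting each data point gives a linear system:
  a - b + c - d + e = 3
  a + b + c + d + e = -9
  256a + 64b + 16c + 4d + e = -357
  625a + 125b + 25c + 5d + e = -825
  4096a + 512b + 64c + 8d + e = -4965
Solving the system yields a = -1, b = -2, c = 3, d = -4, e = -5.
So P(s) = -s⁴ - 2s³ + 3s² - 4s - 5.
Check: P(1) = -9. ✓

P(s) = -s^4 - 2s^3 + 3s^2 - 4s - 5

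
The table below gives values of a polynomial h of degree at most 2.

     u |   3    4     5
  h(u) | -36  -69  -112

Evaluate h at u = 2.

-13

Write h(u) = au^2 + bu + c. Substituting each data point gives a linear system:
  9a + 3b + c = -36
  16a + 4b + c = -69
  25a + 5b + c = -112
Solving the system yields a = -5, b = 2, c = 3.
So h(u) = -5u^2 + 2u + 3.
Then h(2) = -13.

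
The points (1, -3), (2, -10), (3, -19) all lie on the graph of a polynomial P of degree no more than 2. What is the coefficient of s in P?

Write P(s) = as^2 + bs + c. Substituting each data point gives a linear system:
  a + b + c = -3
  4a + 2b + c = -10
  9a + 3b + c = -19
Solving the system yields a = -1, b = -4, c = 2.
So P(s) = -s^2 - 4s + 2.
The coefficient of s is -4.

-4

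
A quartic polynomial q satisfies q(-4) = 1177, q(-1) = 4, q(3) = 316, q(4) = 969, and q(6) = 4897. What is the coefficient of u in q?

Write q(u) = au^4 + bu^3 + cu^2 + du + e. Substituting each data point gives a linear system:
  256a - 64b + 16c - 4d + e = 1177
  a - b + c - d + e = 4
  81a + 27b + 9c + 3d + e = 316
  256a + 64b + 16c + 4d + e = 969
  1296a + 216b + 36c + 6d + e = 4897
Solving the system yields a = 4, b = -2, c = 3, d = 6, e = 1.
So q(u) = 4u^4 - 2u^3 + 3u^2 + 6u + 1.
The coefficient of u is 6.

6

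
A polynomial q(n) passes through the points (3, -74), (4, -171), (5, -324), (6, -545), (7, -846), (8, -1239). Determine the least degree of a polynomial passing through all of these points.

3

Forward differences of the values at n = 3, 4, 5, 6, 7, 8:
  q  : -74  -171  -324  -545  -846  -1239
  Δ  : -97  -153  -221  -301  -393
  Δ^2: -56  -68  -80  -92
  Δ^3: -12  -12  -12
  Δ^4: 0  0
  Δ^5: 0
The third differences are constant (-12) and nonzero, while all higher differences vanish, so the minimal degree is 3.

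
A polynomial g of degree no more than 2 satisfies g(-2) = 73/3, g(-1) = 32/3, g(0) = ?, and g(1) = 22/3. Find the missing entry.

5

The 3 known points determine the degree-2 polynomial uniquely.
Write g(x) = ax^2 + bx + c. Substituting each data point gives a linear system:
  4a - 2b + c = 73/3
  a - b + c = 32/3
  a + b + c = 22/3
Solving the system yields a = 4, b = -5/3, c = 5.
So g(x) = 4x² - (5/3)x + 5.
Then g(0) = 5.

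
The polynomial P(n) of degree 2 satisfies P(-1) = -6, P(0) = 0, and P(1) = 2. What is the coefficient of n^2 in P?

Write P(n) = an^2 + bn + c. Substituting each data point gives a linear system:
  a - b + c = -6
  c = 0
  a + b + c = 2
Solving the system yields a = -2, b = 4, c = 0.
So P(n) = -2n^2 + 4n.
The leading coefficient is -2.

-2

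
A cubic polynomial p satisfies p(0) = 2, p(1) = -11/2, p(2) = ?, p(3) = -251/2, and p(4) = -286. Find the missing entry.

-40

On equispaced nodes a degree-3 polynomial has vanishing fourth forward difference, so
  p(0) - 4·p(1) + 6·p(2) - 4·p(3) + p(4) = 0.
Substituting the known values and solving for p(2):
  6·p(2) = -240
  p(2) = -40.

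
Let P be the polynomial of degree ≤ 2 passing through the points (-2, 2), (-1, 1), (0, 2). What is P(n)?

P(n) = n^2 + 2n + 2

Write P(n) = an^2 + bn + c. Substituting each data point gives a linear system:
  4a - 2b + c = 2
  a - b + c = 1
  c = 2
Solving the system yields a = 1, b = 2, c = 2.
So P(n) = n^2 + 2n + 2.
Check: P(0) = 2. ✓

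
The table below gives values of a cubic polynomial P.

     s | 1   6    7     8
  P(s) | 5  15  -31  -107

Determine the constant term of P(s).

-3

Write P(s) = as^3 + bs^2 + cs + d. Substituting each data point gives a linear system:
  a + b + c + d = 5
  216a + 36b + 6c + d = 15
  343a + 49b + 7c + d = -31
  512a + 64b + 8c + d = -107
Solving the system yields a = -1, b = 6, c = 3, d = -3.
So P(s) = -s^3 + 6s^2 + 3s - 3.
The constant term is -3.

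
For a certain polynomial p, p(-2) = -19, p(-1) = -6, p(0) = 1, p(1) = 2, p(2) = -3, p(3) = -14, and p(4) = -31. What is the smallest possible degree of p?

Forward differences of the values at t = -2, -1, 0, 1, 2, 3, 4:
  p  : -19  -6  1  2  -3  -14  -31
  Δ  : 13  7  1  -5  -11  -17
  Δ^2: -6  -6  -6  -6  -6
  Δ^3: 0  0  0  0
  Δ^4: 0  0  0
  Δ^5: 0  0
  Δ^6: 0
The second differences are constant (-6) and nonzero, while all higher differences vanish, so the minimal degree is 2.

2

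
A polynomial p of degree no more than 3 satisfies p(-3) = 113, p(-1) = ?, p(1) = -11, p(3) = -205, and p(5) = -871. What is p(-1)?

-1

On equispaced nodes a degree-3 polynomial has vanishing fourth forward difference, so
  p(-3) - 4·p(-1) + 6·p(1) - 4·p(3) + p(5) = 0.
Substituting the known values and solving for p(-1):
  -4·p(-1) = 4
  p(-1) = -1.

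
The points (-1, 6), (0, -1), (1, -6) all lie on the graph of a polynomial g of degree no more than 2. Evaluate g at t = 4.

Forward differences of the values at t = -1, 0, 1:
  g  : 6  -1  -6
  Δ  : -7  -5
  Δ^2: 2
The second differences are constant, confirming degree 2.
Interpolating (Newton forward form) and evaluating at t = 4 gives g(4) = -9.

-9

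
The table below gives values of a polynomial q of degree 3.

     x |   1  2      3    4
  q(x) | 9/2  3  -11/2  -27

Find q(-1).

Write q(x) = ax^3 + bx^2 + cx + d. Substituting each data point gives a linear system:
  a + b + c + d = 9/2
  8a + 4b + 2c + d = 3
  27a + 9b + 3c + d = -11/2
  64a + 16b + 4c + d = -27
Solving the system yields a = -1, b = 5/2, c = -2, d = 5.
So q(x) = -x^3 + (5/2)x^2 - 2x + 5.
Then q(-1) = 21/2.

21/2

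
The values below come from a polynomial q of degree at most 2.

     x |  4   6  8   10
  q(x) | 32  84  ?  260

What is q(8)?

160

On equispaced nodes a degree-2 polynomial has vanishing third forward difference, so
  - q(4) + 3·q(6) - 3·q(8) + q(10) = 0.
Substituting the known values and solving for q(8):
  -3·q(8) = -480
  q(8) = 160.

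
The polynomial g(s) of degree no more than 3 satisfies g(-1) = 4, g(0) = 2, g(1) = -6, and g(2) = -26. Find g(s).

g(s) = -s^3 - 3s^2 - 4s + 2

Using the Lagrange interpolation formula with nodes -1, 0, 1, 2:
  L_0(s) = s(s - 1)(s - 2) / -6
  L_1(s) = (s + 1)(s - 1)(s - 2) / 2
  L_2(s) = (s + 1)s(s - 2) / -2
  L_3(s) = (s + 1)s(s - 1) / 6
Then g(s) = 4·L_0(s) + 2·L_1(s) - 6·L_2(s) - 26·L_3(s).
Expanding and collecting terms gives g(s) = -s^3 - 3s^2 - 4s + 2.
Check: g(-1) = 4. ✓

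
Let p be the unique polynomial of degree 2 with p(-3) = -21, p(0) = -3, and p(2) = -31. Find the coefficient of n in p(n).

-6

Write p(n) = an^2 + bn + c. Substituting each data point gives a linear system:
  9a - 3b + c = -21
  c = -3
  4a + 2b + c = -31
Solving the system yields a = -4, b = -6, c = -3.
So p(n) = -4n^2 - 6n - 3.
The coefficient of n is -6.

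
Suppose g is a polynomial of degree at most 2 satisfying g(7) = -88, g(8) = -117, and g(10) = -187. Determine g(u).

Write g(u) = au^2 + bu + c. Substituting each data point gives a linear system:
  49a + 7b + c = -88
  64a + 8b + c = -117
  100a + 10b + c = -187
Solving the system yields a = -2, b = 1, c = 3.
So g(u) = -2u² + u + 3.
Check: g(7) = -88. ✓

g(u) = -2u^2 + u + 3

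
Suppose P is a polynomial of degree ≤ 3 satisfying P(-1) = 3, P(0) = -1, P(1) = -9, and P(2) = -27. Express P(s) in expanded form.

Write P(s) = as^3 + bs^2 + cs + d. Substituting each data point gives a linear system:
  -a + b - c + d = 3
  d = -1
  a + b + c + d = -9
  8a + 4b + 2c + d = -27
Solving the system yields a = -1, b = -2, c = -5, d = -1.
So P(s) = -s^3 - 2s^2 - 5s - 1.
Check: P(0) = -1. ✓

P(s) = -s^3 - 2s^2 - 5s - 1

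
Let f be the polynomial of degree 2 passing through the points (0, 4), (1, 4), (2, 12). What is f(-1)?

Forward differences of the values at x = 0, 1, 2:
  f  : 4  4  12
  Δ  : 0  8
  Δ^2: 8
The second differences are constant, confirming degree 2.
Interpolating (Newton forward form) and evaluating at x = -1 gives f(-1) = 12.

12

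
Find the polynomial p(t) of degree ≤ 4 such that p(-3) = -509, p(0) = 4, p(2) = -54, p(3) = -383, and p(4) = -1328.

Write p(t) = at^4 + bt^3 + ct^2 + dt + e. Substituting each data point gives a linear system:
  81a - 27b + 9c - 3d + e = -509
  e = 4
  16a + 8b + 4c + 2d + e = -54
  81a + 27b + 9c + 3d + e = -383
  256a + 64b + 16c + 4d + e = -1328
Solving the system yields a = -6, b = 2, c = 4, d = 3, e = 4.
So p(t) = -6t⁴ + 2t³ + 4t² + 3t + 4.
Check: p(-3) = -509. ✓

p(t) = -6t^4 + 2t^3 + 4t^2 + 3t + 4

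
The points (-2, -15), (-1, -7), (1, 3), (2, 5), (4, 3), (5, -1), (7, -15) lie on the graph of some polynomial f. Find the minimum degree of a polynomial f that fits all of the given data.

Divided differences on the nodes -2, -1, 1, 2, 4, 5, 7:
  order 0: -15  -7  3  5  3  -1  -15
  order 1: 8  5  2  -1  -4  -7
  order 2: -1  -1  -1  -1  -1
  order 3: 0  0  0  0
  order 4: 0  0  0
  order 5: 0  0
  order 6: 0
The order-2 divided differences are all -1 (nonzero) and every higher order vanishes, so the data lies on a polynomial of degree exactly 2.

2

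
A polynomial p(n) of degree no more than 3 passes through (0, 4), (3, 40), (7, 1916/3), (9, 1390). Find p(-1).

20/3

Write p(n) = an^3 + bn^2 + cn + d. Substituting each data point gives a linear system:
  d = 4
  27a + 9b + 3c + d = 40
  343a + 49b + 7c + d = 1916/3
  729a + 81b + 9c + d = 1390
Solving the system yields a = 2, b = -1/3, c = -5, d = 4.
So p(n) = 2n^3 - (1/3)n^2 - 5n + 4.
Then p(-1) = 20/3.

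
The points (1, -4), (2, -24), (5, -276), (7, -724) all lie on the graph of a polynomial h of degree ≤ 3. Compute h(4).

-148

Using the Lagrange interpolation formula with nodes 1, 2, 5, 7:
  L_0(n) = (n - 2)(n - 5)(n - 7) / -24
  L_1(n) = (n - 1)(n - 5)(n - 7) / 15
  L_2(n) = (n - 1)(n - 2)(n - 7) / -24
  L_3(n) = (n - 1)(n - 2)(n - 5) / 60
Then h(n) = -4·L_0(n) - 24·L_1(n) - 276·L_2(n) - 724·L_3(n).
Expanding and collecting terms gives h(n) = -2n^3 - 6n + 4.
Evaluating at n = 4: h(4) = -148.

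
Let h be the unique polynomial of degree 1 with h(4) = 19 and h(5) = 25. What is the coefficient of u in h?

Write h(u) = au + b. Substituting each data point gives a linear system:
  4a + b = 19
  5a + b = 25
Solving the system yields a = 6, b = -5.
So h(u) = 6u - 5.
The leading coefficient is 6.

6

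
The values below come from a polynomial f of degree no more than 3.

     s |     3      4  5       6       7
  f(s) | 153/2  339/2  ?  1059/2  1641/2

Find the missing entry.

633/2

On equispaced nodes a degree-3 polynomial has vanishing fourth forward difference, so
  f(3) - 4·f(4) + 6·f(5) - 4·f(6) + f(7) = 0.
Substituting the known values and solving for f(5):
  6·f(5) = 1899
  f(5) = 633/2.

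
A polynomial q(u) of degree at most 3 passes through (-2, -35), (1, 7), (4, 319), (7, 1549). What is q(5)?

Write q(u) = au^3 + bu^2 + cu + d. Substituting each data point gives a linear system:
  -8a + 4b - 2c + d = -35
  a + b + c + d = 7
  64a + 16b + 4c + d = 319
  343a + 49b + 7c + d = 1549
Solving the system yields a = 4, b = 3, c = 5, d = -5.
So q(u) = 4u³ + 3u² + 5u - 5.
Then q(5) = 595.

595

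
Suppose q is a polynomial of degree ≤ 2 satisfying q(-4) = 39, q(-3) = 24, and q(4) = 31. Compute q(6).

69

Write q(n) = an^2 + bn + c. Substituting each data point gives a linear system:
  16a - 4b + c = 39
  9a - 3b + c = 24
  16a + 4b + c = 31
Solving the system yields a = 2, b = -1, c = 3.
So q(n) = 2n^2 - n + 3.
Then q(6) = 69.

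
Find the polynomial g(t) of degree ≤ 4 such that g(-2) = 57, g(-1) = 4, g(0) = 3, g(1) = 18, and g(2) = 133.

Write g(t) = at^4 + bt^3 + ct^2 + dt + e. Substituting each data point gives a linear system:
  16a - 8b + 4c - 2d + e = 57
  a - b + c - d + e = 4
  e = 3
  a + b + c + d + e = 18
  16a + 8b + 4c + 2d + e = 133
Solving the system yields a = 5, b = 4, c = 3, d = 3, e = 3.
So g(t) = 5t⁴ + 4t³ + 3t² + 3t + 3.
Check: g(-2) = 57. ✓

g(t) = 5t^4 + 4t^3 + 3t^2 + 3t + 3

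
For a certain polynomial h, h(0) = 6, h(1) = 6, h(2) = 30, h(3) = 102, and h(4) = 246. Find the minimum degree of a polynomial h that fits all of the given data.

Forward differences of the values at s = 0, 1, 2, 3, 4:
  h  : 6  6  30  102  246
  Δ  : 0  24  72  144
  Δ^2: 24  48  72
  Δ^3: 24  24
  Δ^4: 0
The third differences are constant (24) and nonzero, while all higher differences vanish, so the minimal degree is 3.

3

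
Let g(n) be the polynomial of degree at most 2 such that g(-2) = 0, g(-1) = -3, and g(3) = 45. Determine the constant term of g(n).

0

Write g(n) = an^2 + bn + c. Substituting each data point gives a linear system:
  4a - 2b + c = 0
  a - b + c = -3
  9a + 3b + c = 45
Solving the system yields a = 3, b = 6, c = 0.
So g(n) = 3n² + 6n.
The constant term is 0.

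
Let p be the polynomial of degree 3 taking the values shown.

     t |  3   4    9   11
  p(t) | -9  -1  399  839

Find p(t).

Write p(t) = at^3 + bt^2 + ct + d. Substituting each data point gives a linear system:
  27a + 9b + 3c + d = -9
  64a + 16b + 4c + d = -1
  729a + 81b + 9c + d = 399
  1331a + 121b + 11c + d = 839
Solving the system yields a = 1, b = -4, c = -1, d = 3.
So p(t) = t^3 - 4t^2 - t + 3.
Check: p(4) = -1. ✓

p(t) = t^3 - 4t^2 - t + 3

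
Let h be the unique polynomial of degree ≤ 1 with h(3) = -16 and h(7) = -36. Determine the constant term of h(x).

-1

Write h(x) = ax + b. Substituting each data point gives a linear system:
  3a + b = -16
  7a + b = -36
Solving the system yields a = -5, b = -1.
So h(x) = -5x - 1.
The constant term is -1.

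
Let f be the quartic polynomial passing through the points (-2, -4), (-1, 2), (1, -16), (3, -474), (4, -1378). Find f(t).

f(t) = -4t^4 - 6t^3 + 3t^2 - 3t - 6

Write f(t) = at^4 + bt^3 + ct^2 + dt + e. Substituting each data point gives a linear system:
  16a - 8b + 4c - 2d + e = -4
  a - b + c - d + e = 2
  a + b + c + d + e = -16
  81a + 27b + 9c + 3d + e = -474
  256a + 64b + 16c + 4d + e = -1378
Solving the system yields a = -4, b = -6, c = 3, d = -3, e = -6.
So f(t) = -4t^4 - 6t^3 + 3t^2 - 3t - 6.
Check: f(3) = -474. ✓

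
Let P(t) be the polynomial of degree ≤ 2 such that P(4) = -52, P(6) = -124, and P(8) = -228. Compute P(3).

Forward differences of the values at t = 4, 6, 8:
  P  : -52  -124  -228
  Δ  : -72  -104
  Δ^2: -32
The second differences are constant, confirming degree 2.
Interpolating (Newton forward form) and evaluating at t = 3 gives P(3) = -28.

-28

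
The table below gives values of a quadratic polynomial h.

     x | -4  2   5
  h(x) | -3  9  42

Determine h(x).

h(x) = x^2 + 4x - 3

Write h(x) = ax^2 + bx + c. Substituting each data point gives a linear system:
  16a - 4b + c = -3
  4a + 2b + c = 9
  25a + 5b + c = 42
Solving the system yields a = 1, b = 4, c = -3.
So h(x) = x^2 + 4x - 3.
Check: h(-4) = -3. ✓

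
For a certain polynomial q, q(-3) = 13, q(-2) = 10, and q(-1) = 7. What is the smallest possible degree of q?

1

Forward differences of the values at s = -3, -2, -1:
  q  : 13  10  7
  Δ  : -3  -3
  Δ^2: 0
The first differences are constant (-3) and nonzero, while all higher differences vanish, so the minimal degree is 1.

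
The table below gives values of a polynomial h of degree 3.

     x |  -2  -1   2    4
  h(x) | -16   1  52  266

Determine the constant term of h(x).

Write h(x) = ax^3 + bx^2 + cx + d. Substituting each data point gives a linear system:
  -8a + 4b - 2c + d = -16
  -a + b - c + d = 1
  8a + 4b + 2c + d = 52
  64a + 16b + 4c + d = 266
Solving the system yields a = 3, b = 3, c = 5, d = 6.
So h(x) = 3x³ + 3x² + 5x + 6.
The constant term is 6.

6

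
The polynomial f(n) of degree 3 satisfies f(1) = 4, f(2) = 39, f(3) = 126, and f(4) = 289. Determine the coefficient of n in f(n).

Write f(n) = an^3 + bn^2 + cn + d. Substituting each data point gives a linear system:
  a + b + c + d = 4
  8a + 4b + 2c + d = 39
  27a + 9b + 3c + d = 126
  64a + 16b + 4c + d = 289
Solving the system yields a = 4, b = 2, c = 1, d = -3.
So f(n) = 4n³ + 2n² + n - 3.
The coefficient of n is 1.

1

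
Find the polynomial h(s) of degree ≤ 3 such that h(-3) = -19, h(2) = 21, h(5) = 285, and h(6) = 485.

Write h(s) = as^3 + bs^2 + cs + d. Substituting each data point gives a linear system:
  -27a + 9b - 3c + d = -19
  8a + 4b + 2c + d = 21
  125a + 25b + 5c + d = 285
  216a + 36b + 6c + d = 485
Solving the system yields a = 2, b = 2, c = -4, d = 5.
So h(s) = 2s^3 + 2s^2 - 4s + 5.
Check: h(2) = 21. ✓

h(s) = 2s^3 + 2s^2 - 4s + 5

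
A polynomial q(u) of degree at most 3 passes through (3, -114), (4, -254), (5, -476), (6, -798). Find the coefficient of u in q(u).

Write q(u) = au^3 + bu^2 + cu + d. Substituting each data point gives a linear system:
  27a + 9b + 3c + d = -114
  64a + 16b + 4c + d = -254
  125a + 25b + 5c + d = -476
  216a + 36b + 6c + d = -798
Solving the system yields a = -3, b = -5, c = 6, d = -6.
So q(u) = -3u^3 - 5u^2 + 6u - 6.
The coefficient of u is 6.

6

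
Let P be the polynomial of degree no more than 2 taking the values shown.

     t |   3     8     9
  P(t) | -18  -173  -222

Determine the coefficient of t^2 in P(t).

-3

Write P(t) = at^2 + bt + c. Substituting each data point gives a linear system:
  9a + 3b + c = -18
  64a + 8b + c = -173
  81a + 9b + c = -222
Solving the system yields a = -3, b = 2, c = 3.
So P(t) = -3t^2 + 2t + 3.
The leading coefficient is -3.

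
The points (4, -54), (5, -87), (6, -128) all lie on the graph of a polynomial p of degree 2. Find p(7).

-177

Using the Lagrange interpolation formula with nodes 4, 5, 6:
  L_0(u) = (u - 5)(u - 6) / 2
  L_1(u) = (u - 4)(u - 6) / -1
  L_2(u) = (u - 4)(u - 5) / 2
Then p(u) = -54·L_0(u) - 87·L_1(u) - 128·L_2(u).
Expanding and collecting terms gives p(u) = -4u^2 + 3u - 2.
Evaluating at u = 7: p(7) = -177.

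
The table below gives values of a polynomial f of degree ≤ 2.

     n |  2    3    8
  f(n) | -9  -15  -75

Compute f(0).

-3

Using the Lagrange interpolation formula with nodes 2, 3, 8:
  L_0(n) = (n - 3)(n - 8) / 6
  L_1(n) = (n - 2)(n - 8) / -5
  L_2(n) = (n - 2)(n - 3) / 30
Then f(n) = -9·L_0(n) - 15·L_1(n) - 75·L_2(n).
Expanding and collecting terms gives f(n) = -n^2 - n - 3.
Evaluating at n = 0: f(0) = -3.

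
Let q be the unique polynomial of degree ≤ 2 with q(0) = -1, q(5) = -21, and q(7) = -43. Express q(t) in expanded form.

Using the Lagrange interpolation formula with nodes 0, 5, 7:
  L_0(t) = (t - 5)(t - 7) / 35
  L_1(t) = t(t - 7) / -10
  L_2(t) = t(t - 5) / 14
Then q(t) = -1·L_0(t) - 21·L_1(t) - 43·L_2(t).
Expanding and collecting terms gives q(t) = -t^2 + t - 1.
Check: q(0) = -1. ✓

q(t) = -t^2 + t - 1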